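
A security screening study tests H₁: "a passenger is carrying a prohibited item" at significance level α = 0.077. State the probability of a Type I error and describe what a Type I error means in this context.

P(Type I error) = α = 0.077. A Type I error is rejecting H₀ when H₀ is actually true (false positive) — here, concluding that a passenger is carrying a prohibited item when in fact this is not the case. Consequence: detaining an innocent passenger — delay and inconvenience.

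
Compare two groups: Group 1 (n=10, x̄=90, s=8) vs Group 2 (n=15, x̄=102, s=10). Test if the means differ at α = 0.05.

Pooled sp = 9.27. t = -3.171, df = 23. Critical t = ±2.069. Reject H₀.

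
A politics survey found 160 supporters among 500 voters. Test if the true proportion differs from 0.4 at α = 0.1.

p̂ = 0.32, p₀ = 0.4. z = (p̂ - p₀)/√(p₀(1-p₀)/n) = -3.651. Critical: ±1.645. Reject H₀.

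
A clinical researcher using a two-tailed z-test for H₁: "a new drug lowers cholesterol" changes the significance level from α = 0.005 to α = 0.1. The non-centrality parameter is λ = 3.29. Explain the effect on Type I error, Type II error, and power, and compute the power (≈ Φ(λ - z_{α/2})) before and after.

Increasing α from 0.005 to 0.1:
• Type I error rate increases (α is the Type I rate by definition).
• Critical value moves from z_{α/2} = 2.807 to 1.645, so power = Φ(λ - z_{α/2}) goes from Φ(3.29 - 2.807) = 0.685 to Φ(3.29 - 1.645) = 0.95.
• Type II error rate β = 1 - power therefore decreases (0.315 → 0.05).
Appropriate when false negatives are costly — here, shelving an effective drug — patients miss out on a treatment that would have helped.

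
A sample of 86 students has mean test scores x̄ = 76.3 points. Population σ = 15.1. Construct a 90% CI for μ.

CI = x̄ ± z*(σ/√n) = 76.3 ± 1.645(15.1/√86) = 76.3 ± 2.68 = (73.62, 78.98)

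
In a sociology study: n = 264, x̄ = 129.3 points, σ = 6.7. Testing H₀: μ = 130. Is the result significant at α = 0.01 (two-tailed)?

z = (129.3 - 130)/(6.7/√264) = -1.698. Since |z| ≤ 2.576, not significant at α = 0.01.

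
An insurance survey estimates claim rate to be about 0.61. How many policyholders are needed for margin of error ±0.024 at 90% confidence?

n = z²p(1-p)/E² = 1.645²×0.61×0.39/0.024² = 1117.6 → n = 1118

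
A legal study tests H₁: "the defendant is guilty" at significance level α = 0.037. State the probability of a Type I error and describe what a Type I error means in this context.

P(Type I error) = α = 0.037. A Type I error is rejecting H₀ when H₀ is actually true (false positive) — here, concluding that the defendant is guilty when in fact this is not the case. Consequence: convicting an innocent person.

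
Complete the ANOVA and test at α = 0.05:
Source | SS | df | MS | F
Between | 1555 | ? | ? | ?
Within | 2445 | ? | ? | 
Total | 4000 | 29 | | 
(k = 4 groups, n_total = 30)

df_between = 3, df_within = 26. MS_between = 518.33, MS_within = 94.04. F = 5.512, F_crit ≈ 2.975. Reject H₀.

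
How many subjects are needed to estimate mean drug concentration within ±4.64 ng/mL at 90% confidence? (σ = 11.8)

n = (z*σ/E)² = (1.645×11.8/4.64)² = 17.5 → n = 18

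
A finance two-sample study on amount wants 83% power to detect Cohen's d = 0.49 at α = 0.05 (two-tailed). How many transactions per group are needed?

z_{α/2} = 1.96, z_β = Φ⁻¹(0.83) = 0.954. For small effect (d = 0.49): n per group = 2(z_{α/2} + z_β)²/d² = 2(1.96 + 0.954)²/0.49² = 70.7 → 71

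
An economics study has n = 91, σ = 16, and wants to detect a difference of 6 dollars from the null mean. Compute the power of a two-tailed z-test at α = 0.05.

SE = σ/√n = 16/√91 = 1.677. Non-centrality λ = d/SE = 6/1.677 = 3.577. Power ≈ Φ(λ - z_{α/2}) = Φ(3.577 - 1.96) = Φ(1.617) = 0.947.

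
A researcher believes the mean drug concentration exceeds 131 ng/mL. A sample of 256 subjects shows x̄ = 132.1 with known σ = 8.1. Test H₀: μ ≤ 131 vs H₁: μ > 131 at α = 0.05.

z = 2.173. Critical value: 1.645. Reject H₀.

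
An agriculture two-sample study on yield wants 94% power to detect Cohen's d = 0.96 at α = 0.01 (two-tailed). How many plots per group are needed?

z_{α/2} = 2.576, z_β = Φ⁻¹(0.94) = 1.555. For large effect (d = 0.96): n per group = 2(z_{α/2} + z_β)²/d² = 2(2.576 + 1.555)²/0.96² = 37.03 → 38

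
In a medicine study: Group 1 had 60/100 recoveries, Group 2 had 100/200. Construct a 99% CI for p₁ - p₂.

p̂₁ = 0.6, p̂₂ = 0.5. Difference = 0.1. CI = (-0.056, 0.256)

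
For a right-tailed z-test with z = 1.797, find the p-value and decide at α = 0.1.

p = P(Z > 1.797) = 1 - Φ(1.797) ≈ 0.0362. Since p < 0.1, reject H₀ (significant) at α = 0.1.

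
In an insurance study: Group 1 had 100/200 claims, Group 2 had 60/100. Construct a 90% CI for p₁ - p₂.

p̂₁ = 0.5, p̂₂ = 0.6. Difference = -0.1. CI = (-0.199, -0.001)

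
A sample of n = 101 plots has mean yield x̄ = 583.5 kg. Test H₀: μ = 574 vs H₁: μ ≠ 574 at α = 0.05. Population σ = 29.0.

z = (x̄ - μ₀)/(σ/√n) = (583.5 - 574)/(29.0/√101) = 3.292. Critical value: ±1.96. Since |3.292| > 1.96, Reject H₀.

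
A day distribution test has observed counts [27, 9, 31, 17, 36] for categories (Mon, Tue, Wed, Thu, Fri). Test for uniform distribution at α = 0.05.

Expected = 24 each. χ² = Σ(O-E)²/E = 19.833. df = 4, critical value = 9.488. Reject H₀.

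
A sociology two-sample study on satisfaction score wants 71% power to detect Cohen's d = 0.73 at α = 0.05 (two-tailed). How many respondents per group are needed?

z_{α/2} = 1.96, z_β = Φ⁻¹(0.71) = 0.553. For medium effect (d = 0.73): n per group = 2(z_{α/2} + z_β)²/d² = 2(1.96 + 0.553)²/0.73² = 23.7 → 24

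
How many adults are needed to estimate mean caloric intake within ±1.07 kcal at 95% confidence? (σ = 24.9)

n = (z*σ/E)² = (1.96×24.9/1.07)² = 2080.4 → n = 2081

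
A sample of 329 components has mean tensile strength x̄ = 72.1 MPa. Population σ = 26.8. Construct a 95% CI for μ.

CI = x̄ ± z*(σ/√n) = 72.1 ± 1.96(26.8/√329) = 72.1 ± 2.9 = (69.2, 75.0)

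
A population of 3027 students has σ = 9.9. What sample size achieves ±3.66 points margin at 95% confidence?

Without FPC: n₀ = (1.96×9.9/3.66)² = 28.107. With FPC: n = n₀N/(n₀+N-1) = 27.9 → n = 28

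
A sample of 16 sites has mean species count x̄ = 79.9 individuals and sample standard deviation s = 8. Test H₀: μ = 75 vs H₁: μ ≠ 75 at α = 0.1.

t = (x̄ - μ₀)/(s/√n) = (79.9 - 75)/(8/√16) = 2.45. df = 15, critical t = ±1.753. Reject H₀.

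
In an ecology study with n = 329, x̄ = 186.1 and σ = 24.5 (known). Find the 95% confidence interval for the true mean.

CI = x̄ ± z*(σ/√n) = 186.1 ± 1.96(24.5/√329) = 186.1 ± 2.65 = (183.45, 188.75)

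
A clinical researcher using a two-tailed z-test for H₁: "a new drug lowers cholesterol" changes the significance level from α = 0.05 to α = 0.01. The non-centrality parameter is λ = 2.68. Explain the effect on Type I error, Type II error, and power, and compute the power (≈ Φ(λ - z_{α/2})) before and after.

Decreasing α from 0.05 to 0.01:
• Type I error rate decreases (α is the Type I rate by definition).
• Critical value moves from z_{α/2} = 1.96 to 2.576, so power = Φ(λ - z_{α/2}) goes from Φ(2.68 - 1.96) = 0.764 to Φ(2.68 - 2.576) = 0.541.
• Type II error rate β = 1 - power therefore increases (0.236 → 0.459).
Appropriate when false positives are costly — here, approving an ineffective drug — patients take a useless medication and may skip effective alternatives.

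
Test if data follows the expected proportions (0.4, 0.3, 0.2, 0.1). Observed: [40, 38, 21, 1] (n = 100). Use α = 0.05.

Expected: [40.0, 30.0, 20.0, 10.0]. χ² = 10.283. df = 3, critical = 7.815. Reject H₀.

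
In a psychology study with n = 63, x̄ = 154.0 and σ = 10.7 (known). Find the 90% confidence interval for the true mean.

CI = x̄ ± z*(σ/√n) = 154.0 ± 1.645(10.7/√63) = 154.0 ± 2.22 = (151.78, 156.22)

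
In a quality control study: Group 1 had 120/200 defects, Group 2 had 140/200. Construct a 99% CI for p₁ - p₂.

p̂₁ = 0.6, p̂₂ = 0.7. Difference = -0.1. CI = (-0.222, 0.022)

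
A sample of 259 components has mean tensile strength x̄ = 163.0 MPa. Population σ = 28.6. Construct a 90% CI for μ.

CI = x̄ ± z*(σ/√n) = 163.0 ± 1.645(28.6/√259) = 163.0 ± 2.92 = (160.08, 165.92)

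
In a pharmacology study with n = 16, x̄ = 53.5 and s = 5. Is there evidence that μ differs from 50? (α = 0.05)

t = (x̄ - μ₀)/(s/√n) = (53.5 - 50)/(5/√16) = 2.8. df = 15, critical t = ±2.131. Reject H₀.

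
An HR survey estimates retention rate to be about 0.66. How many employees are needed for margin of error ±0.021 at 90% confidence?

n = z²p(1-p)/E² = 1.645²×0.66×0.34/0.021² = 1376.9 → n = 1377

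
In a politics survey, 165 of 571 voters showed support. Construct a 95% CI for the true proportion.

p̂ = 0.289. CI = p̂ ± z*√(p̂(1-p̂)/n) = (0.252, 0.326)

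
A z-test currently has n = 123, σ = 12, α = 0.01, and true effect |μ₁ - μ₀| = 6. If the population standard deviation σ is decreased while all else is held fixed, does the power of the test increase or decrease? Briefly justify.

Power increases: a smaller σ shrinks the standard error σ/√n, moving the sampling distribution under H₁ further from the critical value.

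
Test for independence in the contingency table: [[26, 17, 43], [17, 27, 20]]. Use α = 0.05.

χ² = 9.532. df = 2, critical = 5.991. Reject H₀. Variables are dependent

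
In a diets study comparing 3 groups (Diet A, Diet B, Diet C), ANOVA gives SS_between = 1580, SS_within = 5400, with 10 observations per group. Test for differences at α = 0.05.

df_between = 2, df_within = 27. F = MS_between/MS_within = 790.0/200.0 = 3.95. F_crit ≈ 3.354. Reject H₀. At least one mean differs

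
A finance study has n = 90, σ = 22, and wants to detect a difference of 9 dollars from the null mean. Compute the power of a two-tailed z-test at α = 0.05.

SE = σ/√n = 22/√90 = 2.319. Non-centrality λ = d/SE = 9/2.319 = 3.881. Power ≈ Φ(λ - z_{α/2}) = Φ(3.881 - 1.96) = Φ(1.921) = 0.973.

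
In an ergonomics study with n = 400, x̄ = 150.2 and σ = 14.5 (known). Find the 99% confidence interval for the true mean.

CI = x̄ ± z*(σ/√n) = 150.2 ± 2.576(14.5/√400) = 150.2 ± 1.87 = (148.33, 152.07)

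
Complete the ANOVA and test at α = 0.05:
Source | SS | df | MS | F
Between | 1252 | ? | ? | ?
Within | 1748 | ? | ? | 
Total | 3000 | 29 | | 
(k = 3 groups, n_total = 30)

df_between = 2, df_within = 27. MS_between = 626.0, MS_within = 64.74. F = 9.669, F_crit ≈ 3.354. Reject H₀.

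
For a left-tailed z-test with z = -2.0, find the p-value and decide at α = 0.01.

p = P(Z < -2.0) = Φ(-2.0) ≈ 0.0228. Since p ≥ 0.01, fail to reject H₀ (not significant) at α = 0.01.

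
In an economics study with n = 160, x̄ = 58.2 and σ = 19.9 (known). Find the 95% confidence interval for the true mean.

CI = x̄ ± z*(σ/√n) = 58.2 ± 1.96(19.9/√160) = 58.2 ± 3.08 = (55.12, 61.28)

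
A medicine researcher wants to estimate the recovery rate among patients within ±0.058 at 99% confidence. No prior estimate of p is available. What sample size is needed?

Conservative approach: use p = 0.5 (maximizes p(1-p) = 0.25). n = z²(0.25)/E² = 2.576²×0.25/0.058² = 493.1 → n = 494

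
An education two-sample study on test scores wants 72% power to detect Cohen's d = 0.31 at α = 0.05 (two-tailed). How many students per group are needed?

z_{α/2} = 1.96, z_β = Φ⁻¹(0.72) = 0.583. For small effect (d = 0.31): n per group = 2(z_{α/2} + z_β)²/d² = 2(1.96 + 0.583)²/0.31² = 134.6 → 135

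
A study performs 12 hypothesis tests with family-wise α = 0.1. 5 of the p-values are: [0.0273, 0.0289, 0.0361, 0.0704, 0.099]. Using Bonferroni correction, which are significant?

Bonferroni α = 0.1/12 = 0.00833. None of the given p-values are significant.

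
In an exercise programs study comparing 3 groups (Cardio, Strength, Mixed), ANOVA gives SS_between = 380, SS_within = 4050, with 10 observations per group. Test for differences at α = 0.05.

df_between = 2, df_within = 27. F = MS_between/MS_within = 190.0/150.0 = 1.267. F_crit ≈ 3.354. Fail to reject H₀.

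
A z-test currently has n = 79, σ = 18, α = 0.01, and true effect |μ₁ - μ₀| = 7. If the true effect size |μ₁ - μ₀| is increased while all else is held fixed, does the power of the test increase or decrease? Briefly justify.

Power increases: a larger true effect increases the non-centrality λ = |μ₁ - μ₀|/(σ/√n).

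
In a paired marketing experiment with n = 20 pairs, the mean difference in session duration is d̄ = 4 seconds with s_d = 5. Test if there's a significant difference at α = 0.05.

t = d̄/(s_d/√n) = 4/(5/√20) = 3.578. df = 19, critical t = ±2.093. Reject H₀.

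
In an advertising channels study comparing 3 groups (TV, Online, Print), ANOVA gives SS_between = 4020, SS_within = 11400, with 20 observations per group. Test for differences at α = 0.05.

df_between = 2, df_within = 57. F = MS_between/MS_within = 2010.0/200.0 = 10.05. F_crit ≈ 3.159. Reject H₀. At least one mean differs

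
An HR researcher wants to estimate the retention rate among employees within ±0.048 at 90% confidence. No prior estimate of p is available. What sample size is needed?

Conservative approach: use p = 0.5 (maximizes p(1-p) = 0.25). n = z²(0.25)/E² = 1.645²×0.25/0.048² = 293.6 → n = 294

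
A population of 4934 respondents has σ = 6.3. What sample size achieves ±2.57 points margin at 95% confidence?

Without FPC: n₀ = (1.96×6.3/2.57)² = 23.085. With FPC: n = n₀N/(n₀+N-1) = 23.0 → n = 23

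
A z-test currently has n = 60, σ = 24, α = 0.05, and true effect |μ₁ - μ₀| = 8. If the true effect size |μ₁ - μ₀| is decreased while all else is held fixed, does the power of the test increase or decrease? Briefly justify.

Power decreases: a smaller true effect decreases the non-centrality λ = |μ₁ - μ₀|/(σ/√n).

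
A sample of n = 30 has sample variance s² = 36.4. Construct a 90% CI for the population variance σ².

df = 29. χ²_{0.05} = 42.557, χ²_{0.95} = 17.708. CI for σ² = ((n-1)s²/χ²_{α/2}, (n-1)s²/χ²_{1-α/2}) = (29·36.4/42.557, 29·36.4/17.708) = (24.8, 59.61)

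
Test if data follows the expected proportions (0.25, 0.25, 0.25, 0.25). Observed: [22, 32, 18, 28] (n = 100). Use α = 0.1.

Expected: [25.0, 25.0, 25.0, 25.0]. χ² = 4.64. df = 3, critical = 6.251. Fail to reject H₀.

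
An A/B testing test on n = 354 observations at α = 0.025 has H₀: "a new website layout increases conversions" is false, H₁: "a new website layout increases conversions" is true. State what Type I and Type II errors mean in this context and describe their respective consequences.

Type I (false positive): concluding that a new website layout increases conversions when it is not — rolling out a layout that doesn't actually help — wasted engineering effort. Type II (false negative): failing to conclude that a new website layout increases conversions when it is — discarding a layout that would have improved conversions — lost revenue. Which is costlier depends on domain priorities and is a judgement call rather than a statistical fact.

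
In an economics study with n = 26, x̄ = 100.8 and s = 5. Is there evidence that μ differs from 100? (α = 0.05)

t = (x̄ - μ₀)/(s/√n) = (100.8 - 100)/(5/√26) = 0.816. df = 25, critical t = ±2.06. Fail to reject H₀.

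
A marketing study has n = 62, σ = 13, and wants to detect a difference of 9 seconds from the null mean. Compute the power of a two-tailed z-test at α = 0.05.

SE = σ/√n = 13/√62 = 1.651. Non-centrality λ = d/SE = 9/1.651 = 5.451. Power ≈ Φ(λ - z_{α/2}) = Φ(5.451 - 1.96) = Φ(3.491) = 1.0.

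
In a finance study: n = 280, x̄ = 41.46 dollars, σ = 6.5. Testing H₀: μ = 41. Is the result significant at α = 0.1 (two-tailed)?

z = (41.46 - 41)/(6.5/√280) = 1.184. Since |z| ≤ 1.645, not significant at α = 0.1.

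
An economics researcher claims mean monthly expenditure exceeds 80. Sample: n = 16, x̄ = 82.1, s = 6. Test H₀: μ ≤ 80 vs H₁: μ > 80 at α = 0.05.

t = (82.1 - 80)/(6/√16) = 1.4, df = 15. Critical t = 1.753. Fail to reject H₀.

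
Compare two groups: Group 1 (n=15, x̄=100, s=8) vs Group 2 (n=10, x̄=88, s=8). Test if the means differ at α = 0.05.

Pooled sp = 8.0. t = 3.674, df = 23. Critical t = ±2.069. Reject H₀.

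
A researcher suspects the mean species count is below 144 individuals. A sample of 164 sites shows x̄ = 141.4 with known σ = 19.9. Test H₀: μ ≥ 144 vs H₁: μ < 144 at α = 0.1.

z = -1.673. Critical value: -1.28. Reject H₀.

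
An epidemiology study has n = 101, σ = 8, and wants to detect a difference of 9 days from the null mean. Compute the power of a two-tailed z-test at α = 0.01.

SE = σ/√n = 8/√101 = 0.796. Non-centrality λ = d/SE = 9/0.796 = 11.306. Power ≈ Φ(λ - z_{α/2}) = Φ(11.306 - 2.576) = Φ(8.73) = 1.0.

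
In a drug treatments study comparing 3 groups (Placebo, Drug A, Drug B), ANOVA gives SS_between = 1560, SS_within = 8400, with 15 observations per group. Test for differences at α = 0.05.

df_between = 2, df_within = 42. F = MS_between/MS_within = 780.0/200.0 = 3.9. F_crit ≈ 3.22. Reject H₀. At least one mean differs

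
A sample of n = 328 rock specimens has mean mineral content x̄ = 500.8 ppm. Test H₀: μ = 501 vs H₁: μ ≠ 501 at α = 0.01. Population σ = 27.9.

z = (x̄ - μ₀)/(σ/√n) = (500.8 - 501)/(27.9/√328) = -0.13. Critical value: ±2.576. Since |-0.13| ≤ 2.576, Fail to reject H₀.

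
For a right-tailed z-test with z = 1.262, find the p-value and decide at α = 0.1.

p = P(Z > 1.262) = 1 - Φ(1.262) ≈ 0.1035. Since p ≥ 0.1, fail to reject H₀ (not significant) at α = 0.1.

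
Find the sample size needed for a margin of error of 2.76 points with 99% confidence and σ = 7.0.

n = (z*σ/E)² = (2.576×7.0/2.76)² = 42.7 → n = 43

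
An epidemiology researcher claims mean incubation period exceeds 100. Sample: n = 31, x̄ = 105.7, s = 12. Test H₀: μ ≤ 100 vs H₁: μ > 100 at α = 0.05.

t = (105.7 - 100)/(12/√31) = 2.645, df = 30. Critical t = 1.697. Reject H₀.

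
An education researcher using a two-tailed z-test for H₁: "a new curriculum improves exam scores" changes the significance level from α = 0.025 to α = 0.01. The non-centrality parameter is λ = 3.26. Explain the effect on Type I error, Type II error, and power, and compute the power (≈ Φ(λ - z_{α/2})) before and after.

Decreasing α from 0.025 to 0.01:
• Type I error rate decreases (α is the Type I rate by definition).
• Critical value moves from z_{α/2} = 2.241 to 2.576, so power = Φ(λ - z_{α/2}) goes from Φ(3.26 - 2.241) = 0.846 to Φ(3.26 - 2.576) = 0.753.
• Type II error rate β = 1 - power therefore increases (0.154 → 0.247).
Appropriate when false positives are costly — here, adopting a curriculum that gives no real benefit — disruption for nothing.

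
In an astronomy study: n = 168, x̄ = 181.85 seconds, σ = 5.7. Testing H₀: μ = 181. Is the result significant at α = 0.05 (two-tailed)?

z = (181.85 - 181)/(5.7/√168) = 1.933. Since |z| ≤ 1.96, not significant at α = 0.05.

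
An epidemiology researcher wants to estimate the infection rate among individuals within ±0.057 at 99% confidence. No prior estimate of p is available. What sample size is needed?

Conservative approach: use p = 0.5 (maximizes p(1-p) = 0.25). n = z²(0.25)/E² = 2.576²×0.25/0.057² = 510.6 → n = 511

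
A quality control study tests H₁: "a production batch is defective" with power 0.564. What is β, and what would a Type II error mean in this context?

β = 1 - power = 1 - 0.564 = 0.436. A Type II error is failing to reject H₀ when H₀ is false (false negative) — here, failing to conclude that a production batch is defective when in fact it is true. Consequence: shipping a defective batch — faulty products reach customers.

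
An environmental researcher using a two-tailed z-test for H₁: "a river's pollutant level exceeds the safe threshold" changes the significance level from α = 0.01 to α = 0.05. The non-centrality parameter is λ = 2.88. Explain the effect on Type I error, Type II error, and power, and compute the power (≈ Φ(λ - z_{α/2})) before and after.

Increasing α from 0.01 to 0.05:
• Type I error rate increases (α is the Type I rate by definition).
• Critical value moves from z_{α/2} = 2.576 to 1.96, so power = Φ(λ - z_{α/2}) goes from Φ(2.88 - 2.576) = 0.619 to Φ(2.88 - 1.96) = 0.821.
• Type II error rate β = 1 - power therefore decreases (0.381 → 0.179).
Appropriate when false negatives are costly — here, allowing unsafe pollution to continue.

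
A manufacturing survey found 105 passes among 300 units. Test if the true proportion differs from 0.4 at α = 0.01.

p̂ = 0.35, p₀ = 0.4. z = (p̂ - p₀)/√(p₀(1-p₀)/n) = -1.768. Critical: ±2.576. Fail to reject H₀.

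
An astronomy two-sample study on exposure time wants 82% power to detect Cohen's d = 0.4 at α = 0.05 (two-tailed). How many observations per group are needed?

z_{α/2} = 1.96, z_β = Φ⁻¹(0.82) = 0.915. For small effect (d = 0.4): n per group = 2(z_{α/2} + z_β)²/d² = 2(1.96 + 0.915)²/0.4² = 103.3 → 104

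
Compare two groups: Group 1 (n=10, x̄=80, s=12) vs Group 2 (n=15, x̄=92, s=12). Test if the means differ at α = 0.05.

Pooled sp = 12.0. t = -2.449, df = 23. Critical t = ±2.069. Reject H₀.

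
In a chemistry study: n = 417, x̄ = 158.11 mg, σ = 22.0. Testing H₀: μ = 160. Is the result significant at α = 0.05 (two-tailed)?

z = (158.11 - 160)/(22.0/√417) = -1.754. Since |z| ≤ 1.96, not significant at α = 0.05.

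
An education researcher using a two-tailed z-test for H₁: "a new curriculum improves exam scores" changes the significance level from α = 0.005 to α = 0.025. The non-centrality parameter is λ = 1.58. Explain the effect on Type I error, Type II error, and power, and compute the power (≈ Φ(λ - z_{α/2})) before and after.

Increasing α from 0.005 to 0.025:
• Type I error rate increases (α is the Type I rate by definition).
• Critical value moves from z_{α/2} = 2.807 to 2.241, so power = Φ(λ - z_{α/2}) goes from Φ(1.58 - 2.807) = 0.11 to Φ(1.58 - 2.241) = 0.254.
• Type II error rate β = 1 - power therefore decreases (0.89 → 0.746).
Appropriate when false negatives are costly — here, keeping the old curriculum when the new one would have helped students.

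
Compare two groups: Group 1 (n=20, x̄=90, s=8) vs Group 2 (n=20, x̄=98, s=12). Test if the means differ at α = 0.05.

Pooled sp = 10.2. t = -2.481, df = 38. Critical t = ±2.024. Reject H₀.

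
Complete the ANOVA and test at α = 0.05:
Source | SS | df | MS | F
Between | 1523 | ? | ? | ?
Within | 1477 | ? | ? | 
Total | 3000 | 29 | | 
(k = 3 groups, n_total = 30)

df_between = 2, df_within = 27. MS_between = 761.5, MS_within = 54.7. F = 13.92, F_crit ≈ 3.354. Reject H₀.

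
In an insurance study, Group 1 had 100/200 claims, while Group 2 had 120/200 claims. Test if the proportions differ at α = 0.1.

p̂₁ = 0.5, p̂₂ = 0.6, pooled p̂ = 0.55. z = -2.01. Critical: ±1.645. Reject H₀.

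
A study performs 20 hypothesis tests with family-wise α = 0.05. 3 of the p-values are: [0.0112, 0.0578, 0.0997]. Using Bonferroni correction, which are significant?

Bonferroni α = 0.05/20 = 0.0025. None of the given p-values are significant.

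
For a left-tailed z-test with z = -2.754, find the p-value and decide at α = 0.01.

p = P(Z < -2.754) = Φ(-2.754) ≈ 0.0029. Since p < 0.01, reject H₀ (significant) at α = 0.01.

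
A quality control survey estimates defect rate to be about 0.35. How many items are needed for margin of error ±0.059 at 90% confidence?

n = z²p(1-p)/E² = 1.645²×0.35×0.65/0.059² = 176.9 → n = 177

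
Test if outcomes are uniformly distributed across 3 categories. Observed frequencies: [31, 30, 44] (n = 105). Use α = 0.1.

Expected = 35 each. χ² = Σ(O-E)²/E = 3.486. df = 2, critical value = 4.605. Fail to reject H₀.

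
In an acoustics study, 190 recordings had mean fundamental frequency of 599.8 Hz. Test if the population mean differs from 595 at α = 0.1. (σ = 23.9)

z = (x̄ - μ₀)/(σ/√n) = (599.8 - 595)/(23.9/√190) = 2.768. Critical value: ±1.645. Since |2.768| > 1.645, Reject H₀.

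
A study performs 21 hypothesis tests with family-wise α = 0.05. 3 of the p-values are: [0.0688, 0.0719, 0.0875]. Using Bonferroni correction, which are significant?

Bonferroni α = 0.05/21 = 0.00238. None of the given p-values are significant.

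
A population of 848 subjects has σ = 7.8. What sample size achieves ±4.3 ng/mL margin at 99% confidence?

Without FPC: n₀ = (2.576×7.8/4.3)² = 21.835. With FPC: n = n₀N/(n₀+N-1) = 21.3 → n = 22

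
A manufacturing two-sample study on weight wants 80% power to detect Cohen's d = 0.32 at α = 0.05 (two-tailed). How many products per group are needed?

z_{α/2} = 1.96, z_β = Φ⁻¹(0.8) = 0.842. For small effect (d = 0.32): n per group = 2(z_{α/2} + z_β)²/d² = 2(1.96 + 0.842)²/0.32² = 153.3 → 154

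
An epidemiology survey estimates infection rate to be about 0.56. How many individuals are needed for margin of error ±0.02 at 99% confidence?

n = z²p(1-p)/E² = 2.576²×0.56×0.44/0.02² = 4087.6 → n = 4088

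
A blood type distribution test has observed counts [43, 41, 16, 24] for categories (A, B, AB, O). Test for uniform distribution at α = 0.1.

Expected = 31 each. χ² = Σ(O-E)²/E = 16.71. df = 3, critical value = 6.251. Reject H₀.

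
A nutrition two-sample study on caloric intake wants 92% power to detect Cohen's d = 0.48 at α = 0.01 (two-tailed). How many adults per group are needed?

z_{α/2} = 2.576, z_β = Φ⁻¹(0.92) = 1.405. For small effect (d = 0.48): n per group = 2(z_{α/2} + z_β)²/d² = 2(2.576 + 1.405)²/0.48² = 137.6 → 138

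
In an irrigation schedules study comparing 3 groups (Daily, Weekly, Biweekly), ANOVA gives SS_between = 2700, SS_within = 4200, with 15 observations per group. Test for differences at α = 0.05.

df_between = 2, df_within = 42. F = MS_between/MS_within = 1350.0/100.0 = 13.5. F_crit ≈ 3.22. Reject H₀. At least one mean differs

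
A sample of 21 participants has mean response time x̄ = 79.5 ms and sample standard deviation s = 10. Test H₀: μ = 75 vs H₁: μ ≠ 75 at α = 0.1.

t = (x̄ - μ₀)/(s/√n) = (79.5 - 75)/(10/√21) = 2.062. df = 20, critical t = ±1.725. Reject H₀.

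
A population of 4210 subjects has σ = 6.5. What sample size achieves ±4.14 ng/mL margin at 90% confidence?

Without FPC: n₀ = (1.645×6.5/4.14)² = 6.67. With FPC: n = n₀N/(n₀+N-1) = 6.7 → n = 7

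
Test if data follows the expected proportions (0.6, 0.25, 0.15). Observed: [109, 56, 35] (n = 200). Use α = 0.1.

Expected: [120.0, 50.0, 30.0]. χ² = 2.562. df = 2, critical = 4.605. Fail to reject H₀.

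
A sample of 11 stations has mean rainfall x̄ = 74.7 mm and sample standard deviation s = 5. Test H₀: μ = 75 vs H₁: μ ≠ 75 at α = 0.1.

t = (x̄ - μ₀)/(s/√n) = (74.7 - 75)/(5/√11) = -0.199. df = 10, critical t = ±1.812. Fail to reject H₀.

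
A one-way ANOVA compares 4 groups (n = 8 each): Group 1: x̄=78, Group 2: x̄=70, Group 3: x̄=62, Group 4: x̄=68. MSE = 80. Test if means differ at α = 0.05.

Grand mean = 69.5. SS_between = 1048.0, MS_between = 349.33. F = 4.367, F_crit ≈ 2.947. Reject H₀.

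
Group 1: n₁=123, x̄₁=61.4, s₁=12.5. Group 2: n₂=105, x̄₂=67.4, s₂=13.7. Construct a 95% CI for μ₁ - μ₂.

Difference = -6.0. SE = √(12.5²/123 + 13.7²/105) = 1.749. CI = (-9.43, -2.57)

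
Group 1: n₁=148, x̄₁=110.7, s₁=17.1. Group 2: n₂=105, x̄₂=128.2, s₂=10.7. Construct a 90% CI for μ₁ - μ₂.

Difference = -17.5. SE = √(17.1²/148 + 10.7²/105) = 1.751. CI = (-20.38, -14.62)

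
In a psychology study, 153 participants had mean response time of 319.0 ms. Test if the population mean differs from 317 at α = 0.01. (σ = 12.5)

z = (x̄ - μ₀)/(σ/√n) = (319.0 - 317)/(12.5/√153) = 1.979. Critical value: ±2.576. Since |1.979| ≤ 2.576, Fail to reject H₀.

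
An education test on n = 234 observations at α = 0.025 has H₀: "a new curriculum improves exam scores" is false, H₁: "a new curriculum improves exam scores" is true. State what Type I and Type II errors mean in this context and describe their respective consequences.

Type I (false positive): concluding that a new curriculum improves exam scores when it is not — adopting a curriculum that gives no real benefit — disruption for nothing. Type II (false negative): failing to conclude that a new curriculum improves exam scores when it is — keeping the old curriculum when the new one would have helped students. Which is costlier depends on domain priorities and is a judgement call rather than a statistical fact.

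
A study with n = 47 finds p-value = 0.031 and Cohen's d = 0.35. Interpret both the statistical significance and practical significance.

Statistically significant (p = 0.031 < 0.05). Cohen's d = 0.35 indicates a small effect size. Both statistical and practical significance should be considered.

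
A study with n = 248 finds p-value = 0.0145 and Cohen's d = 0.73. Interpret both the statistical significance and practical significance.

Statistically significant (p = 0.0145 < 0.05). Cohen's d = 0.73 indicates a medium effect size. Both statistical and practical significance should be considered.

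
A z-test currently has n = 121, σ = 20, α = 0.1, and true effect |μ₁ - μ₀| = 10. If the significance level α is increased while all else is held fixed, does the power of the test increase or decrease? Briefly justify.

Power increases: a larger α lowers the critical value, so more of the H₁ sampling distribution falls in the rejection region.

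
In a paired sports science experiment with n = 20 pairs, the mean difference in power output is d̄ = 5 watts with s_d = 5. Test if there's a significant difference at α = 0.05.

t = d̄/(s_d/√n) = 5/(5/√20) = 4.472. df = 19, critical t = ±2.093. Reject H₀.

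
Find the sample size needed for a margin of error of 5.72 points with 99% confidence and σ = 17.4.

n = (z*σ/E)² = (2.576×17.4/5.72)² = 61.4 → n = 62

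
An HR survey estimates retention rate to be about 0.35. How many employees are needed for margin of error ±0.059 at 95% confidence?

n = z²p(1-p)/E² = 1.96²×0.35×0.65/0.059² = 251.1 → n = 252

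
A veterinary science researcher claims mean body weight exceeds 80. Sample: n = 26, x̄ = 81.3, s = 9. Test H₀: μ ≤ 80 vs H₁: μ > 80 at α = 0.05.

t = (81.3 - 80)/(9/√26) = 0.737, df = 25. Critical t = 1.708. Fail to reject H₀.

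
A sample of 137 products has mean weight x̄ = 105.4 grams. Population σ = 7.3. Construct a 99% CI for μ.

CI = x̄ ± z*(σ/√n) = 105.4 ± 2.576(7.3/√137) = 105.4 ± 1.61 = (103.79, 107.01)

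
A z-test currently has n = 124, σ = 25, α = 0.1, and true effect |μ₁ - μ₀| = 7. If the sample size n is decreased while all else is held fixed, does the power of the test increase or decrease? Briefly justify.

Power decreases: a smaller n inflates the standard error σ/√n, pulling the sampling distribution under H₁ back toward the critical value.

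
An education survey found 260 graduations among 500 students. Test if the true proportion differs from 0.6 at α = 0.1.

p̂ = 0.52, p₀ = 0.6. z = (p̂ - p₀)/√(p₀(1-p₀)/n) = -3.651. Critical: ±1.645. Reject H₀.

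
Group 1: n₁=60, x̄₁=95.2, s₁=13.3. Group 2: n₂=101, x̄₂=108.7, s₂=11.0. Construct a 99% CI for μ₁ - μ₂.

Difference = -13.5. SE = √(13.3²/60 + 11.0²/101) = 2.036. CI = (-18.75, -8.25)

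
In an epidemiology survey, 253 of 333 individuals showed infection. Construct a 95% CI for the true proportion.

p̂ = 0.76. CI = p̂ ± z*√(p̂(1-p̂)/n) = (0.714, 0.806)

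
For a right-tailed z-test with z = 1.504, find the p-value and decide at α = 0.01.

p = P(Z > 1.504) = 1 - Φ(1.504) ≈ 0.0663. Since p ≥ 0.01, fail to reject H₀ (not significant) at α = 0.01.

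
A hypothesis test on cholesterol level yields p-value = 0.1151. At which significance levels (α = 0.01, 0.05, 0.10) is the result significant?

p = 0.1151. Not significant at any of the given levels.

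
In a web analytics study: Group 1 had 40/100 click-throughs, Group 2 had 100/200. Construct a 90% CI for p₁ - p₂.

p̂₁ = 0.4, p̂₂ = 0.5. Difference = -0.1. CI = (-0.199, -0.001)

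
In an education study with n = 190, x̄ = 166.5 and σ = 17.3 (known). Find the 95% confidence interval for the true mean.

CI = x̄ ± z*(σ/√n) = 166.5 ± 1.96(17.3/√190) = 166.5 ± 2.46 = (164.04, 168.96)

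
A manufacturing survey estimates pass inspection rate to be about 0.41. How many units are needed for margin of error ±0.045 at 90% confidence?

n = z²p(1-p)/E² = 1.645²×0.41×0.59/0.045² = 323.3 → n = 324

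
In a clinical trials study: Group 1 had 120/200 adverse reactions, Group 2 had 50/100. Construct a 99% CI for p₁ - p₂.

p̂₁ = 0.6, p̂₂ = 0.5. Difference = 0.1. CI = (-0.057, 0.257)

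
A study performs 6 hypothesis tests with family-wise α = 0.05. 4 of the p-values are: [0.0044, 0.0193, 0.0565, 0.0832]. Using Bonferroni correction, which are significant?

Bonferroni α = 0.05/6 = 0.00833. Significant p-values: [0.0044]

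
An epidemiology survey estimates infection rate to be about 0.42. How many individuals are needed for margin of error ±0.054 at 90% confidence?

n = z²p(1-p)/E² = 1.645²×0.42×0.58/0.054² = 226.1 → n = 227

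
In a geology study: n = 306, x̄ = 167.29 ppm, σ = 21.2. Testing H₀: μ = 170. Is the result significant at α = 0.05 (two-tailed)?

z = (167.29 - 170)/(21.2/√306) = -2.236. Since |z| > 1.96, significant at α = 0.05.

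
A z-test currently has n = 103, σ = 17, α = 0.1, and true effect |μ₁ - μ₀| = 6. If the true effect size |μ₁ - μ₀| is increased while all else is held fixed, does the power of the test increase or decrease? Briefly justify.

Power increases: a larger true effect increases the non-centrality λ = |μ₁ - μ₀|/(σ/√n).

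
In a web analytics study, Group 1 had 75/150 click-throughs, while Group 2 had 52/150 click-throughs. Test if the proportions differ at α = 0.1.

p̂₁ = 0.5, p̂₂ = 0.347, pooled p̂ = 0.423. z = 2.688. Critical: ±1.645. Reject H₀.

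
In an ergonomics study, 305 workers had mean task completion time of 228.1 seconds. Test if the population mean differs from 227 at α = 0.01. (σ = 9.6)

z = (x̄ - μ₀)/(σ/√n) = (228.1 - 227)/(9.6/√305) = 2.001. Critical value: ±2.576. Since |2.001| ≤ 2.576, Fail to reject H₀.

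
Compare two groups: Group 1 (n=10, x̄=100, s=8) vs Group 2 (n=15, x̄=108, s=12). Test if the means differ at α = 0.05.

Pooled sp = 10.62. t = -1.846, df = 23. Critical t = ±2.069. Fail to reject H₀.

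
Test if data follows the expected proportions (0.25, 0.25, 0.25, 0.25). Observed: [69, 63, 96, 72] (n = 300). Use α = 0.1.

Expected: [75.0, 75.0, 75.0, 75.0]. χ² = 8.4. df = 3, critical = 6.251. Reject H₀.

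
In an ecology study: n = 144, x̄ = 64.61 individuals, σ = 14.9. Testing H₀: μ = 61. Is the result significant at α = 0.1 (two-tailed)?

z = (64.61 - 61)/(14.9/√144) = 2.907. Since |z| > 1.645, significant at α = 0.1.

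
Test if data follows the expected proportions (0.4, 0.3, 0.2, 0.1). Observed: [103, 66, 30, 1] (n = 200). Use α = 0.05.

Expected: [80.0, 60.0, 40.0, 20.0]. χ² = 27.762. df = 3, critical = 7.815. Reject H₀.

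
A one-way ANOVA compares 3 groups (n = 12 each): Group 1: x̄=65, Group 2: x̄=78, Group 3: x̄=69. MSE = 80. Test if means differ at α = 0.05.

Grand mean = 70.67. SS_between = 1064.0, MS_between = 532.0. F = 6.65, F_crit ≈ 3.285. Reject H₀.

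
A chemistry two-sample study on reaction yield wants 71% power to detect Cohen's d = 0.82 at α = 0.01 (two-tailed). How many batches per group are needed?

z_{α/2} = 2.576, z_β = Φ⁻¹(0.71) = 0.553. For large effect (d = 0.82): n per group = 2(z_{α/2} + z_β)²/d² = 2(2.576 + 0.553)²/0.82² = 29.1 → 30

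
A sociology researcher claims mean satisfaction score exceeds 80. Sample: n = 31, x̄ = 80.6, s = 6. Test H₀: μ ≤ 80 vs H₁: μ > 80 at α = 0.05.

t = (80.6 - 80)/(6/√31) = 0.557, df = 30. Critical t = 1.697. Fail to reject H₀.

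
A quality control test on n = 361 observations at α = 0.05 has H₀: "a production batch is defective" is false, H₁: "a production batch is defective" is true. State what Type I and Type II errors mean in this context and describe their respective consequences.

Type I (false positive): concluding that a production batch is defective when it is not — scrapping a good batch — wasted material and cost for no reason. Type II (false negative): failing to conclude that a production batch is defective when it is — shipping a defective batch — faulty products reach customers. Which is costlier depends on domain priorities and is a judgement call rather than a statistical fact.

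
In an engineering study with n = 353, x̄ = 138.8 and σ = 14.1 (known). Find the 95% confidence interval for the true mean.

CI = x̄ ± z*(σ/√n) = 138.8 ± 1.96(14.1/√353) = 138.8 ± 1.47 = (137.33, 140.27)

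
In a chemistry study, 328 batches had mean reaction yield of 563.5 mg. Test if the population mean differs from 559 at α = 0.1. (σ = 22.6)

z = (x̄ - μ₀)/(σ/√n) = (563.5 - 559)/(22.6/√328) = 3.606. Critical value: ±1.645. Since |3.606| > 1.645, Reject H₀.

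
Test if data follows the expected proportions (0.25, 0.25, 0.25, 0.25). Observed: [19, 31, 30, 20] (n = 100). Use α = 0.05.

Expected: [25.0, 25.0, 25.0, 25.0]. χ² = 4.88. df = 3, critical = 7.815. Fail to reject H₀.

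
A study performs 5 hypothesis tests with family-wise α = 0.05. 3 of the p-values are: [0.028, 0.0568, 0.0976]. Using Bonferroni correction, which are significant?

Bonferroni α = 0.05/5 = 0.01. None of the given p-values are significant.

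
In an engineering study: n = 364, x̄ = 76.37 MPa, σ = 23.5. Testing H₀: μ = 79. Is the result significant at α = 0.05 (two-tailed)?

z = (76.37 - 79)/(23.5/√364) = -2.135. Since |z| > 1.96, significant at α = 0.05.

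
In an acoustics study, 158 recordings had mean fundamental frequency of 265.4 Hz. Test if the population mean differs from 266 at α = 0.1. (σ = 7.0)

z = (x̄ - μ₀)/(σ/√n) = (265.4 - 266)/(7.0/√158) = -1.077. Critical value: ±1.645. Since |-1.077| ≤ 1.645, Fail to reject H₀.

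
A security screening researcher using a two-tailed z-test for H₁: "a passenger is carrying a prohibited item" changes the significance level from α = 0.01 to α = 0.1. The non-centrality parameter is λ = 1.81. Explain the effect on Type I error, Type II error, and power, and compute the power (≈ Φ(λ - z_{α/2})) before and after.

Increasing α from 0.01 to 0.1:
• Type I error rate increases (α is the Type I rate by definition).
• Critical value moves from z_{α/2} = 2.576 to 1.645, so power = Φ(λ - z_{α/2}) goes from Φ(1.81 - 2.576) = 0.222 to Φ(1.81 - 1.645) = 0.566.
• Type II error rate β = 1 - power therefore decreases (0.778 → 0.434).
Appropriate when false negatives are costly — here, letting a prohibited item through — security breach.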